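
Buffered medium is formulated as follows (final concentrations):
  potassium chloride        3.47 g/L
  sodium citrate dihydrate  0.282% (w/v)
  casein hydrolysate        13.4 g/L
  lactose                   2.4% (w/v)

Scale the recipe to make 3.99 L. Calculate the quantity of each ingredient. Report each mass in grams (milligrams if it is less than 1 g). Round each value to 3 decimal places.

potassium chloride 13.845 g; sodium citrate dihydrate 11.252 g; casein hydrolysate 53.466 g; lactose 95.760 g

Scale factor relative to 1 L: 3.99.
potassium chloride: 3.47 g/L × 3.99 L = 13.845 g
sodium citrate dihydrate: 0.282 g per 100 mL × 3990 mL ÷ 100 = 11.252 g
casein hydrolysate: 13.4 g/L × 3.99 L = 53.466 g
lactose: 2.4% w/v = 24 g/L → 24 × 3.99 L = 95.760 g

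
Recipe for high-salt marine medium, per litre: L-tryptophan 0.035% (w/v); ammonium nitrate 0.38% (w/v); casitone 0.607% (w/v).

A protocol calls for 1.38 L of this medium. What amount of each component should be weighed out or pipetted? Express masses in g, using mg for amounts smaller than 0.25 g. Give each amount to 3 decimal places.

L-tryptophan 0.483 g; ammonium nitrate 5.244 g; casitone 8.377 g

Working volume: 1.38 L.
L-tryptophan: 0.035 g per 100 mL × 1380 mL ÷ 100 = 0.483 g
ammonium nitrate: 0.38 g per 100 mL × 1380 mL ÷ 100 = 5.244 g
casitone: 0.607 g per 100 mL × 1380 mL ÷ 100 = 8.377 g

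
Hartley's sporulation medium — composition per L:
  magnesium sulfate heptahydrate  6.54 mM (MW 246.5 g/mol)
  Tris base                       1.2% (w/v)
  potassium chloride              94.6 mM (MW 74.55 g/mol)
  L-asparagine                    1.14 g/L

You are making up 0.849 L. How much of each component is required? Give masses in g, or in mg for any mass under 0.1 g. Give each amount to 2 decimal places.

Working volume: 0.849 L.
magnesium sulfate heptahydrate: 6.54 mmol/L × 246.5 g/mol × 0.849 L ÷ 1000 = 1.37 g
Tris base: 1.2% w/v = 12 g/L → 12 × 0.849 L = 10.19 g
potassium chloride: 94.6 mmol/L × 74.55 g/mol × 0.849 L ÷ 1000 = 5.99 g
L-asparagine: 1.14 g/L × 0.849 L = 0.97 g

magnesium sulfate heptahydrate 1.37 g; Tris base 10.19 g; potassium chloride 5.99 g; L-asparagine 0.97 g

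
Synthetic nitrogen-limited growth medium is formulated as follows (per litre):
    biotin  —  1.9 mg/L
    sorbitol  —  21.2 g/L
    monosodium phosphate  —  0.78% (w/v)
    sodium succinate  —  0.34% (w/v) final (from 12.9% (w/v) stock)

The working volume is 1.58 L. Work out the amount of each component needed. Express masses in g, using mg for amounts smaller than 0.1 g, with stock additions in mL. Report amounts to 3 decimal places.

biotin 3.002 mg; sorbitol 33.496 g; monosodium phosphate 12.324 g; sodium succinate 41.643 mL

Working volume: 1.58 L.
biotin: 1.9 mg/L × 1.58 L = 3.002 mg
sorbitol: 21.2 g/L × 1.58 L = 33.496 g
monosodium phosphate: 0.78 g per 100 mL × 1580 mL ÷ 100 = 12.324 g
sodium succinate: dilute stock: 0.34% ÷ 12.9% × 1580 mL = 41.643 mL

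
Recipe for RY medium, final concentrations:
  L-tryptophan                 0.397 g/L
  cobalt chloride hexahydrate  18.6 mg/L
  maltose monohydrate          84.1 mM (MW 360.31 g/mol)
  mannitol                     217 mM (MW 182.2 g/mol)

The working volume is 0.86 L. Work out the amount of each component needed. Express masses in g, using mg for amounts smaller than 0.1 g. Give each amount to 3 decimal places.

L-tryptophan 0.341 g; cobalt chloride hexahydrate 15.996 mg; maltose monohydrate 26.060 g; mannitol 34.002 g

Working volume: 0.86 L.
L-tryptophan: 0.397 g/L × 0.86 L = 0.341 g
cobalt chloride hexahydrate: 18.6 mg/L × 0.86 L = 15.996 mg
maltose monohydrate: 84.1 mmol/L × 360.31 g/mol × 0.86 L ÷ 1000 = 26.060 g
mannitol: 217 mmol/L × 182.2 g/mol × 0.86 L ÷ 1000 = 34.002 g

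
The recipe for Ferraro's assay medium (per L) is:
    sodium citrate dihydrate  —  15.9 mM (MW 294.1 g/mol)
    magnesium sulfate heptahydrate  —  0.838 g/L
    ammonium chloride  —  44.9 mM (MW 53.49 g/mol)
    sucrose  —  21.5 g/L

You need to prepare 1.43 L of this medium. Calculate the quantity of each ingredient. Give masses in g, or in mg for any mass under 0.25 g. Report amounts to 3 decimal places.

sodium citrate dihydrate 6.687 g; magnesium sulfate heptahydrate 1.198 g; ammonium chloride 3.434 g; sucrose 30.745 g

Working volume: 1.43 L.
sodium citrate dihydrate: 15.9 mmol/L × 294.1 g/mol × 1.43 L ÷ 1000 = 6.687 g
magnesium sulfate heptahydrate: 0.838 g/L × 1.43 L = 1.198 g
ammonium chloride: 44.9 mmol/L × 53.49 g/mol × 1.43 L ÷ 1000 = 3.434 g
sucrose: 21.5 g/L × 1.43 L = 30.745 g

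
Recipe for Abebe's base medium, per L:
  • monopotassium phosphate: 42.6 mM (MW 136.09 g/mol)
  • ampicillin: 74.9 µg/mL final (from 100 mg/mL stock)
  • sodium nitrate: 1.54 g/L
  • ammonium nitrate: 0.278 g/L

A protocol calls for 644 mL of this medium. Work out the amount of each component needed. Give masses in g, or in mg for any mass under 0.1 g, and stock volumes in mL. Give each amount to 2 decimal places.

monopotassium phosphate 3.73 g; ampicillin 0.48 mL; sodium nitrate 0.99 g; ammonium nitrate 0.18 g

Working volume: 644 mL = 0.644 L.
monopotassium phosphate: 42.6 mmol/L × 136.09 g/mol × 0.644 L ÷ 1000 = 3.73 g
ampicillin: V = C2·V2/C1 = 74.9 µg/mL × 644 mL ÷ 100000 µg/mL = 0.48 mL
sodium nitrate: 1.54 g/L × 0.644 L = 0.99 g
ammonium nitrate: 0.278 g/L × 0.644 L = 0.18 g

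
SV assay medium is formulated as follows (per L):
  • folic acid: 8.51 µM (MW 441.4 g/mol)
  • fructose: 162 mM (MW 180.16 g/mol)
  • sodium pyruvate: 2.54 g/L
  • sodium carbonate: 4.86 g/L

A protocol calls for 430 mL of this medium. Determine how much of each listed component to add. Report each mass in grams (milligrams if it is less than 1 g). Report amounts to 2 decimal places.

folic acid 1.62 mg; fructose 12.55 g; sodium pyruvate 1.09 g; sodium carbonate 2.09 g

Working volume: 430 mL = 0.43 L.
folic acid: 8.51 µmol/L × 441.4 g/mol × 0.43 L ÷ 1000 = 1.62 mg
fructose: 162 mmol/L × 180.16 g/mol × 0.43 L ÷ 1000 = 12.55 g
sodium pyruvate: 2.54 g/L × 0.43 L = 1.09 g
sodium carbonate: 4.86 g/L × 0.43 L = 2.09 g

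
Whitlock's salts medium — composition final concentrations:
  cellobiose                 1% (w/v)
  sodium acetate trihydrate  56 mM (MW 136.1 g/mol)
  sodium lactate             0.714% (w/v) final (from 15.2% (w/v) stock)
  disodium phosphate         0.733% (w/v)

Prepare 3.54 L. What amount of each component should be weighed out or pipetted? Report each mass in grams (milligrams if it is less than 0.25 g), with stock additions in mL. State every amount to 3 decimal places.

cellobiose 35.400 g; sodium acetate trihydrate 26.980 g; sodium lactate 166.287 mL; disodium phosphate 25.948 g

Scale factor relative to 1 L: 3.54.
cellobiose: 1 g per 100 mL × 3540 mL ÷ 100 = 35.400 g
sodium acetate trihydrate: 56 mmol/L × 136.1 g/mol × 3.54 L ÷ 1000 = 26.980 g
sodium lactate: C1V1 = C2V2 → 0.714% ÷ 15.2% × 3540 mL = 166.287 mL
disodium phosphate: 0.733% w/v = 7.33 g/L → 7.33 × 3.54 L = 25.948 g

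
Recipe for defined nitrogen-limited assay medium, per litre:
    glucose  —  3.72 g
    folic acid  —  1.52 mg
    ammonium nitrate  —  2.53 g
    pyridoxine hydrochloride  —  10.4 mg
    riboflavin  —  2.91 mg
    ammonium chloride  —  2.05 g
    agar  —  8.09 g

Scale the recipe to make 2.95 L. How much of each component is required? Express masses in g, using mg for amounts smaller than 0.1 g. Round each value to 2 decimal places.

glucose 10.97 g; folic acid 4.48 mg; ammonium nitrate 7.46 g; pyridoxine hydrochloride 30.68 mg; riboflavin 8.58 mg; ammonium chloride 6.05 g; agar 23.87 g

Ratio of target to recipe volume: 2950 / 1000 = 2.95.
glucose: 3.72 g × (2950 mL / 1000 mL) = 10.97 g
folic acid: 1.52 mg × (2950 mL / 1000 mL) = 4.48 mg
ammonium nitrate: 2.53 g × (2950 mL / 1000 mL) = 7.46 g
pyridoxine hydrochloride: 10.4 mg × (2950 mL / 1000 mL) = 30.68 mg
riboflavin: 2.91 mg × (2950 mL / 1000 mL) = 8.58 mg
ammonium chloride: 2.05 g × (2950 mL / 1000 mL) = 6.05 g
agar: 8.09 g × (2950 mL / 1000 mL) = 23.87 g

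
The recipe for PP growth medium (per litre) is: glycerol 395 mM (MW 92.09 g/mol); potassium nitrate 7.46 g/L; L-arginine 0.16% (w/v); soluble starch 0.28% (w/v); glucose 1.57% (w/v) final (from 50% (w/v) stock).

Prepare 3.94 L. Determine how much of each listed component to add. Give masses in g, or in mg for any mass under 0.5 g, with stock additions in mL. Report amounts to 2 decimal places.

Working volume: 3.94 L.
glycerol: 395 mmol/L × 92.09 g/mol × 3.94 L ÷ 1000 = 143.32 g
potassium nitrate: 7.46 g/L × 3.94 L = 29.39 g
L-arginine: 0.16 g per 100 mL × 3940 mL ÷ 100 = 6.30 g
soluble starch: 0.28 g per 100 mL × 3940 mL ÷ 100 = 11.03 g
glucose: dilute stock: 1.57% ÷ 50% × 3940 mL = 123.72 mL

glycerol 143.32 g; potassium nitrate 29.39 g; L-arginine 6.30 g; soluble starch 11.03 g; glucose 123.72 mL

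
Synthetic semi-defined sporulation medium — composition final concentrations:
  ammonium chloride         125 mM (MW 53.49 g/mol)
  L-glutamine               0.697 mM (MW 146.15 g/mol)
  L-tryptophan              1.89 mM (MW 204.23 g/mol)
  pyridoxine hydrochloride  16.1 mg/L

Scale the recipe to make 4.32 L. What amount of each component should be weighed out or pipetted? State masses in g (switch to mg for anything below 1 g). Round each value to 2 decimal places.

Scale factor relative to 1 L: 4.32.
ammonium chloride: 125 mmol/L × 53.49 g/mol × 4.32 L ÷ 1000 = 28.88 g
L-glutamine: 0.697 mmol/L × 146.15 mg/mmol × 4.32 L = 440.06 mg
L-tryptophan: 1.89 mmol/L × 204.23 g/mol × 4.32 L ÷ 1000 = 1.67 g
pyridoxine hydrochloride: 16.1 mg/L × 4.32 L = 69.55 mg

ammonium chloride 28.88 g; L-glutamine 440.06 mg; L-tryptophan 1.67 g; pyridoxine hydrochloride 69.55 mg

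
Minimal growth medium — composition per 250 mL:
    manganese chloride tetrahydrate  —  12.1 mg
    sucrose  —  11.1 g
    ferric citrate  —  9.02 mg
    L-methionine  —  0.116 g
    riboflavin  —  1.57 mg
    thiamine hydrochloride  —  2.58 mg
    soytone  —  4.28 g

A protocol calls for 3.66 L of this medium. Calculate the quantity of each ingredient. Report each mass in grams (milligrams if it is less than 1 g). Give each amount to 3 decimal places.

Ratio of target to recipe volume: 3660 / 250 = 14.64.
manganese chloride tetrahydrate: 12.1 mg × (3660 mL / 250 mL) = 177.144 mg
sucrose: 11.1 g × (3660 mL / 250 mL) = 162.504 g
ferric citrate: 9.02 mg × (3660 mL / 250 mL) = 132.053 mg
L-methionine: 0.116 g × (3660 mL / 250 mL) = 1.698 g
riboflavin: 1.57 mg × (3660 mL / 250 mL) = 22.985 mg
thiamine hydrochloride: 2.58 mg × (3660 mL / 250 mL) = 37.771 mg
soytone: 4.28 g × (3660 mL / 250 mL) = 62.659 g

manganese chloride tetrahydrate 177.144 mg; sucrose 162.504 g; ferric citrate 132.053 mg; L-methionine 1.698 g; riboflavin 22.985 mg; thiamine hydrochloride 37.771 mg; soytone 62.659 g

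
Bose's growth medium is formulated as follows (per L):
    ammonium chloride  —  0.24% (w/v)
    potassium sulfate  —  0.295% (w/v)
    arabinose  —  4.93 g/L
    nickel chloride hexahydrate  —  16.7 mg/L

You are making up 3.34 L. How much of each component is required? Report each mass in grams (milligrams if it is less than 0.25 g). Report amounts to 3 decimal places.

Working volume: 3.34 L.
ammonium chloride: 0.24% w/v = 2.4 g/L → 2.4 × 3.34 L = 8.016 g
potassium sulfate: 0.295 g per 100 mL × 3340 mL ÷ 100 = 9.853 g
arabinose: 4.93 g/L × 3.34 L = 16.466 g
nickel chloride hexahydrate: 16.7 mg/L × 3.34 L = 55.778 mg

ammonium chloride 8.016 g; potassium sulfate 9.853 g; arabinose 16.466 g; nickel chloride hexahydrate 55.778 mg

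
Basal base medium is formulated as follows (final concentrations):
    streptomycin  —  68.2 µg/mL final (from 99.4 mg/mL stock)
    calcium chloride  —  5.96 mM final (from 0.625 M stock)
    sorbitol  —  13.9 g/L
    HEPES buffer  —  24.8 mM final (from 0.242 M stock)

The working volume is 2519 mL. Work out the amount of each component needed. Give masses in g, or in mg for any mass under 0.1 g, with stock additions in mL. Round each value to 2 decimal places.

streptomycin 1.73 mL; calcium chloride 24.02 mL; sorbitol 35.01 g; HEPES buffer 258.15 mL

Target volume = 2519 mL = 2.519 L.
streptomycin: C1V1 = C2V2 → 68.2 µg/mL × 2519 mL ÷ 99400 µg/mL = 1.73 mL
calcium chloride: V = C2·V2/C1 = 5.96 mM × 2519 mL ÷ 625 mM = 24.02 mL
sorbitol: 13.9 g/L × 2.519 L = 35.01 g
HEPES buffer: V = C2·V2/C1 = 24.8 mM × 2519 mL ÷ 242 mM = 258.15 mL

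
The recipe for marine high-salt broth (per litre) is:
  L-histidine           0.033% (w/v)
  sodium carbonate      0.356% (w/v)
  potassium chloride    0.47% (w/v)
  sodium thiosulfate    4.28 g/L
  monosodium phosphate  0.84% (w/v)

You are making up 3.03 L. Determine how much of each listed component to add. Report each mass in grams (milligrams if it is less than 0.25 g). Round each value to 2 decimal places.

L-histidine 1.00 g; sodium carbonate 10.79 g; potassium chloride 14.24 g; sodium thiosulfate 12.97 g; monosodium phosphate 25.45 g

Scale factor relative to 1 L: 3.03.
L-histidine: 0.033 g per 100 mL × 3030 mL ÷ 100 = 1.00 g
sodium carbonate: 0.356% w/v = 3.56 g/L → 3.56 × 3.03 L = 10.79 g
potassium chloride: 0.47 g per 100 mL × 3030 mL ÷ 100 = 14.24 g
sodium thiosulfate: 4.28 g/L × 3.03 L = 12.97 g
monosodium phosphate: 0.84% w/v = 8.4 g/L → 8.4 × 3.03 L = 25.45 g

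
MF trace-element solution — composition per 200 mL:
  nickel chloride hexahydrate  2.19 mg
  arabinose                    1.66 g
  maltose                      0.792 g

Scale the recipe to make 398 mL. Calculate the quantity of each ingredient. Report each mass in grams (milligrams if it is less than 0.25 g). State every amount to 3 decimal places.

nickel chloride hexahydrate 4.358 mg; arabinose 3.303 g; maltose 1.576 g

Ratio of target to recipe volume: 398 / 200 = 1.99.
nickel chloride hexahydrate: 2.19 mg × (398 mL / 200 mL) = 4.358 mg
arabinose: 1.66 g × (398 mL / 200 mL) = 3.303 g
maltose: 0.792 g × (398 mL / 200 mL) = 1.576 g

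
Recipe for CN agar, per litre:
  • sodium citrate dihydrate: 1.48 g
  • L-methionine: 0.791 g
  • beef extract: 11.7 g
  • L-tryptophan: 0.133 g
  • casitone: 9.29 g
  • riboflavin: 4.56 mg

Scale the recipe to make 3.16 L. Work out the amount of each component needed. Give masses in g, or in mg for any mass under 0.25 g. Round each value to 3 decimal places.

sodium citrate dihydrate 4.677 g; L-methionine 2.500 g; beef extract 36.972 g; L-tryptophan 0.420 g; casitone 29.356 g; riboflavin 14.410 mg

Scale factor = 3160 mL / 1000 mL = 3.16.
sodium citrate dihydrate: 1.48 g × (3160 mL / 1000 mL) = 4.677 g
L-methionine: 0.791 g × (3160 mL / 1000 mL) = 2.500 g
beef extract: 11.7 g × (3160 mL / 1000 mL) = 36.972 g
L-tryptophan: 0.133 g × (3160 mL / 1000 mL) = 0.420 g
casitone: 9.29 g × (3160 mL / 1000 mL) = 29.356 g
riboflavin: 4.56 mg × (3160 mL / 1000 mL) = 14.410 mg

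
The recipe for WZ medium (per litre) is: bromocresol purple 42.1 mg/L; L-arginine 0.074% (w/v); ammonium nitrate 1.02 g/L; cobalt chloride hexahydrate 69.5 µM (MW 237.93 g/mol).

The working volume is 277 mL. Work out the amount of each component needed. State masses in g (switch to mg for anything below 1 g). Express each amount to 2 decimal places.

Working volume: 277 mL = 0.277 L.
bromocresol purple: 42.1 mg/L × 0.277 L = 11.66 mg
L-arginine: 0.074 g per 100 mL × 277 mL ÷ 100 = 0.20498 g = 204.98 mg
ammonium nitrate: 1.02 g/L × 0.277 L = 0.28254 g = 282.54 mg
cobalt chloride hexahydrate: 69.5 µmol/L × 237.93 g/mol × 0.277 L ÷ 1000 = 4.58 mg

bromocresol purple 11.66 mg; L-arginine 204.98 mg; ammonium nitrate 282.54 mg; cobalt chloride hexahydrate 4.58 mg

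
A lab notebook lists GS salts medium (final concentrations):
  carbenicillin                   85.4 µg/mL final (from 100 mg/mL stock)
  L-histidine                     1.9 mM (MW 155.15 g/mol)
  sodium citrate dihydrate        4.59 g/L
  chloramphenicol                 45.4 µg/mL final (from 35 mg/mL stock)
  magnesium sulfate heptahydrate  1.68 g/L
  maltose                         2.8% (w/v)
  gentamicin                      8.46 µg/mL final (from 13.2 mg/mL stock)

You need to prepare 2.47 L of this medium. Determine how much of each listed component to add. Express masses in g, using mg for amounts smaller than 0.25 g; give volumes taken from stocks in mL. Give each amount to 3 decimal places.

Scale factor relative to 1 L: 2.47.
carbenicillin: dilute stock: 85.4 µg/mL × 2470 mL ÷ 100000 µg/mL = 2.109 mL
L-histidine: 1.9 mmol/L × 155.15 g/mol × 2.47 L ÷ 1000 = 0.728 g
sodium citrate dihydrate: 4.59 g/L × 2.47 L = 11.337 g
chloramphenicol: V = C2·V2/C1 = 45.4 µg/mL × 2470 mL ÷ 35000 µg/mL = 3.204 mL
magnesium sulfate heptahydrate: 1.68 g/L × 2.47 L = 4.150 g
maltose: 2.8% w/v = 28 g/L → 28 × 2.47 L = 69.160 g
gentamicin: dilute stock: 8.46 µg/mL × 2470 mL ÷ 13200 µg/mL = 1.583 mL

carbenicillin 2.109 mL; L-histidine 0.728 g; sodium citrate dihydrate 11.337 g; chloramphenicol 3.204 mL; magnesium sulfate heptahydrate 4.150 g; maltose 69.160 g; gentamicin 1.583 mL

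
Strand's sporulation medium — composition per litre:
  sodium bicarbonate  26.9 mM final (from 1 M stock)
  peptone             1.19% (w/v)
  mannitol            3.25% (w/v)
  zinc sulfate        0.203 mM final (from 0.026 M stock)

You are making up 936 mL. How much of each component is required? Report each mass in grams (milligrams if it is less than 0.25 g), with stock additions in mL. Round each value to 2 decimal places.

Target volume = 936 mL = 0.936 L.
sodium bicarbonate: dilute stock: 26.9 mM × 936 mL ÷ 1000 mM = 25.18 mL
peptone: 1.19% w/v = 11.9 g/L → 11.9 × 0.936 L = 11.14 g
mannitol: 3.25 g per 100 mL × 936 mL ÷ 100 = 30.42 g
zinc sulfate: V = C2·V2/C1 = 0.203 mM × 936 mL ÷ 26 mM = 7.31 mL

sodium bicarbonate 25.18 mL; peptone 11.14 g; mannitol 30.42 g; zinc sulfate 7.31 mL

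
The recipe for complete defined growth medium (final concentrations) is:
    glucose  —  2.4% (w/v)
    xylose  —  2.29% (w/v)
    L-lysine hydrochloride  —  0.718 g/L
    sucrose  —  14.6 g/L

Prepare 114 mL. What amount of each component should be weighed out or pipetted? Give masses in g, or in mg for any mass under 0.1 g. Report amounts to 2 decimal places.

Working volume: 114 mL = 0.114 L.
glucose: 2.4 g per 100 mL × 114 mL ÷ 100 = 2.74 g
xylose: 2.29% w/v = 22.9 g/L → 22.9 × 0.114 L = 2.61 g
L-lysine hydrochloride: 0.718 g/L × 0.114 L = 0.081852 g = 81.85 mg
sucrose: 14.6 g/L × 0.114 L = 1.66 g

glucose 2.74 g; xylose 2.61 g; L-lysine hydrochloride 81.85 mg; sucrose 1.66 g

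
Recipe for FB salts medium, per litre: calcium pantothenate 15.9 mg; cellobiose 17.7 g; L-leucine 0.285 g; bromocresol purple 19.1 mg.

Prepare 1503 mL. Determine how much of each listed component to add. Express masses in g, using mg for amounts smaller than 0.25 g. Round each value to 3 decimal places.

Scale factor = 1503 mL / 1000 mL = 1.503.
calcium pantothenate: 15.9 mg × (1503 mL / 1000 mL) = 23.898 mg
cellobiose: 17.7 g × (1503 mL / 1000 mL) = 26.603 g
L-leucine: 0.285 g × (1503 mL / 1000 mL) = 0.428 g
bromocresol purple: 19.1 mg × (1503 mL / 1000 mL) = 28.707 mg

calcium pantothenate 23.898 mg; cellobiose 26.603 g; L-leucine 0.428 g; bromocresol purple 28.707 mg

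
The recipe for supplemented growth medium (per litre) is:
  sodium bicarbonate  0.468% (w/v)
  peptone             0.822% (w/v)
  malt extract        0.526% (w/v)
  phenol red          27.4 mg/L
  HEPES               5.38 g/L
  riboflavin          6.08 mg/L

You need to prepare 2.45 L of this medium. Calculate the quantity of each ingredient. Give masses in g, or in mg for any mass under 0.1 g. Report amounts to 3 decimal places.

sodium bicarbonate 11.466 g; peptone 20.139 g; malt extract 12.887 g; phenol red 67.130 mg; HEPES 13.181 g; riboflavin 14.896 mg

Scale factor relative to 1 L: 2.45.
sodium bicarbonate: 0.468% w/v = 4.68 g/L → 4.68 × 2.45 L = 11.466 g
peptone: 0.822% w/v = 8.22 g/L → 8.22 × 2.45 L = 20.139 g
malt extract: 0.526 g per 100 mL × 2450 mL ÷ 100 = 12.887 g
phenol red: 27.4 mg/L × 2.45 L = 67.130 mg
HEPES: 5.38 g/L × 2.45 L = 13.181 g
riboflavin: 6.08 mg/L × 2.45 L = 14.896 mg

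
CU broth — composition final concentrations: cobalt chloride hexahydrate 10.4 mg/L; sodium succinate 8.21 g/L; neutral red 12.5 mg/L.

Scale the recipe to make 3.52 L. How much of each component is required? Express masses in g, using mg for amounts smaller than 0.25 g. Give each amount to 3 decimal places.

Working volume: 3.52 L.
cobalt chloride hexahydrate: 10.4 mg/L × 3.52 L = 36.608 mg
sodium succinate: 8.21 g/L × 3.52 L = 28.899 g
neutral red: 12.5 mg/L × 3.52 L = 44.000 mg

cobalt chloride hexahydrate 36.608 mg; sodium succinate 28.899 g; neutral red 44.000 mg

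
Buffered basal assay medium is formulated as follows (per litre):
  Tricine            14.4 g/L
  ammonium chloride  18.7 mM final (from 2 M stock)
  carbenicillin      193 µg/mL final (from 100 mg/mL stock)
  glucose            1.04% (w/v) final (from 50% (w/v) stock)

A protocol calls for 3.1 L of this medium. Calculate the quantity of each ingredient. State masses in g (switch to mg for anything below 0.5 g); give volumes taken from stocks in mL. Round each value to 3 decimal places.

Tricine 44.640 g; ammonium chloride 28.985 mL; carbenicillin 5.983 mL; glucose 64.480 mL

Scale factor relative to 1 L: 3.1.
Tricine: 14.4 g/L × 3.1 L = 44.640 g
ammonium chloride: dilute stock: 18.7 mM × 3100 mL ÷ 2000 mM = 28.985 mL
carbenicillin: C1V1 = C2V2 → 193 µg/mL × 3100 mL ÷ 100000 µg/mL = 5.983 mL
glucose: dilute stock: 1.04% ÷ 50% × 3100 mL = 64.480 mL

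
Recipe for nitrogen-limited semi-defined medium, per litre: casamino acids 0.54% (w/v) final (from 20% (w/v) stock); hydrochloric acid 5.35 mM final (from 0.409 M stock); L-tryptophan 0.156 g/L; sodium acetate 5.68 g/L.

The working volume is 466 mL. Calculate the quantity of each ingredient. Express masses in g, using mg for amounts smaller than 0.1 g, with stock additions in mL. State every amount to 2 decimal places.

Scale factor relative to 1 L: 0.466.
casamino acids: dilute stock: 0.54% ÷ 20% × 466 mL = 12.58 mL
hydrochloric acid: dilute stock: 5.35 mM × 466 mL ÷ 409 mM = 6.10 mL
L-tryptophan: 0.156 g/L × 0.466 L = 0.072696 g = 72.70 mg
sodium acetate: 5.68 g/L × 0.466 L = 2.65 g

casamino acids 12.58 mL; hydrochloric acid 6.10 mL; L-tryptophan 72.70 mg; sodium acetate 2.65 g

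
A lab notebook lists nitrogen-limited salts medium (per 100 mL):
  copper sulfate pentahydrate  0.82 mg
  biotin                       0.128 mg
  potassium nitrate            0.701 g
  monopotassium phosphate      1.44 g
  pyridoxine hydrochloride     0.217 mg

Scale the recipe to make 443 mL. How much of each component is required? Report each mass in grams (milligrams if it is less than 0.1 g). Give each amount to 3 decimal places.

copper sulfate pentahydrate 3.633 mg; biotin 0.567 mg; potassium nitrate 3.105 g; monopotassium phosphate 6.379 g; pyridoxine hydrochloride 0.961 mg

Ratio of target to recipe volume: 443 / 100 = 4.43.
copper sulfate pentahydrate: 0.82 mg × (443 mL / 100 mL) = 3.633 mg
biotin: 0.128 mg × (443 mL / 100 mL) = 0.567 mg
potassium nitrate: 0.701 g × (443 mL / 100 mL) = 3.105 g
monopotassium phosphate: 1.44 g × (443 mL / 100 mL) = 6.379 g
pyridoxine hydrochloride: 0.217 mg × (443 mL / 100 mL) = 0.961 mg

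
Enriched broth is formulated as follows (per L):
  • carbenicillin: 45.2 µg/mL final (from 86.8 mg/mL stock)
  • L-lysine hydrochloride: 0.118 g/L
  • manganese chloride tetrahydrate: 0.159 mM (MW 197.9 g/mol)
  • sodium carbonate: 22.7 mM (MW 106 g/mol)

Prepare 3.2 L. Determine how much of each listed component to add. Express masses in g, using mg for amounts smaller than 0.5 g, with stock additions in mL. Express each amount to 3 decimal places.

Scale factor relative to 1 L: 3.2.
carbenicillin: C1V1 = C2V2 → 45.2 µg/mL × 3200 mL ÷ 86800 µg/mL = 1.666 mL
L-lysine hydrochloride: 0.118 g/L × 3.2 L = 0.3776 g = 377.600 mg
manganese chloride tetrahydrate: 0.159 mmol/L × 197.9 mg/mmol × 3.2 L = 100.692 mg
sodium carbonate: 22.7 mmol/L × 106 g/mol × 3.2 L ÷ 1000 = 7.700 g

carbenicillin 1.666 mL; L-lysine hydrochloride 377.600 mg; manganese chloride tetrahydrate 100.692 mg; sodium carbonate 7.700 g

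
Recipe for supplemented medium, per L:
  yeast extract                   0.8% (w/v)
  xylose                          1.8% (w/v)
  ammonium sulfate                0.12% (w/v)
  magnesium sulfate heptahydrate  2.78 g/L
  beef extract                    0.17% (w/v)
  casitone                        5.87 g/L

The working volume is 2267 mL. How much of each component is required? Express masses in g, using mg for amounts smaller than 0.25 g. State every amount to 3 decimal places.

yeast extract 18.136 g; xylose 40.806 g; ammonium sulfate 2.720 g; magnesium sulfate heptahydrate 6.302 g; beef extract 3.854 g; casitone 13.307 g

Working volume: 2267 mL = 2.267 L.
yeast extract: 0.8% w/v = 8 g/L → 8 × 2.267 L = 18.136 g
xylose: 1.8% w/v = 18 g/L → 18 × 2.267 L = 40.806 g
ammonium sulfate: 0.12% w/v = 1.2 g/L → 1.2 × 2.267 L = 2.720 g
magnesium sulfate heptahydrate: 2.78 g/L × 2.267 L = 6.302 g
beef extract: 0.17 g per 100 mL × 2267 mL ÷ 100 = 3.854 g
casitone: 5.87 g/L × 2.267 L = 13.307 g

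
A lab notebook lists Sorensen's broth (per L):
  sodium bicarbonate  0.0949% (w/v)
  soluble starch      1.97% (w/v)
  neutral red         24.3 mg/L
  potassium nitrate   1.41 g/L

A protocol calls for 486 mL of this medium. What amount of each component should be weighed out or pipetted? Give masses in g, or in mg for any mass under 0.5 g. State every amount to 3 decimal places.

sodium bicarbonate 461.214 mg; soluble starch 9.574 g; neutral red 11.810 mg; potassium nitrate 0.685 g

Target volume = 486 mL = 0.486 L.
sodium bicarbonate: 0.0949% w/v = 0.949 g/L → 0.949 × 0.486 L = 0.461214 g = 461.214 mg
soluble starch: 1.97 g per 100 mL × 486 mL ÷ 100 = 9.574 g
neutral red: 24.3 mg/L × 0.486 L = 11.810 mg
potassium nitrate: 1.41 g/L × 0.486 L = 0.685 g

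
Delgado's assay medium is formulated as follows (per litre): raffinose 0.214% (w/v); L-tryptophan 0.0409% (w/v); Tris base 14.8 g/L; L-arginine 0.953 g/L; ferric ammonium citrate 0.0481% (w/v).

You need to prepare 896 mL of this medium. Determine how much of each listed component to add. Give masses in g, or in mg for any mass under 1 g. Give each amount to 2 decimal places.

raffinose 1.92 g; L-tryptophan 366.46 mg; Tris base 13.26 g; L-arginine 853.89 mg; ferric ammonium citrate 430.98 mg

Target volume = 896 mL = 0.896 L.
raffinose: 0.214 g per 100 mL × 896 mL ÷ 100 = 1.92 g
L-tryptophan: 0.0409 g per 100 mL × 896 mL ÷ 100 = 0.366464 g = 366.46 mg
Tris base: 14.8 g/L × 0.896 L = 13.26 g
L-arginine: 0.953 g/L × 0.896 L = 0.853888 g = 853.89 mg
ferric ammonium citrate: 0.0481 g per 100 mL × 896 mL ÷ 100 = 0.430976 g = 430.98 mg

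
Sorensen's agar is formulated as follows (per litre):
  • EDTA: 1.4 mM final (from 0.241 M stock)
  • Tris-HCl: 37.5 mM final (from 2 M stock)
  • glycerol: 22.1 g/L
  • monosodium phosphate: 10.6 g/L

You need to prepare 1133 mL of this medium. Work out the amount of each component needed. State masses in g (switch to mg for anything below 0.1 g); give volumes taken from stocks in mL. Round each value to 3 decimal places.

Target volume = 1133 mL = 1.133 L.
EDTA: V = C2·V2/C1 = 1.4 mM × 1133 mL ÷ 241 mM = 6.582 mL
Tris-HCl: C1V1 = C2V2 → 37.5 mM × 1133 mL ÷ 2000 mM = 21.244 mL
glycerol: 22.1 g/L × 1.133 L = 25.039 g
monosodium phosphate: 10.6 g/L × 1.133 L = 12.010 g

EDTA 6.582 mL; Tris-HCl 21.244 mL; glycerol 25.039 g; monosodium phosphate 12.010 g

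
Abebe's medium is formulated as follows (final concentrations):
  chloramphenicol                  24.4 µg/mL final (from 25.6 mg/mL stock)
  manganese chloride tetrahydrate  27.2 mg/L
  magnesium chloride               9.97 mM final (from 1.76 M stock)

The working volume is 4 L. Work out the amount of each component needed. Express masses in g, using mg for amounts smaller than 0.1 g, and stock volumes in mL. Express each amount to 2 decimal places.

Scale factor relative to 1 L: 4.
chloramphenicol: V = C2·V2/C1 = 24.4 µg/mL × 4000 mL ÷ 25600 µg/mL = 3.81 mL
manganese chloride tetrahydrate: 27.2 mg/L × 4 L = 108.8 mg = 0.11 g
magnesium chloride: C1V1 = C2V2 → 9.97 mM × 4000 mL ÷ 1760 mM = 22.66 mL

chloramphenicol 3.81 mL; manganese chloride tetrahydrate 0.11 g; magnesium chloride 22.66 mL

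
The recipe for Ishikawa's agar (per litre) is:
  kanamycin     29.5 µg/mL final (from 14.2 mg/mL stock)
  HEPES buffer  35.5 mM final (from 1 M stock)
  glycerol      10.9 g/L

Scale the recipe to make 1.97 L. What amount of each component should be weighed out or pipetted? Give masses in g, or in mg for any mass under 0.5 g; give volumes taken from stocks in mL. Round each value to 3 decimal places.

Working volume: 1.97 L.
kanamycin: dilute stock: 29.5 µg/mL × 1970 mL ÷ 14200 µg/mL = 4.093 mL
HEPES buffer: dilute stock: 35.5 mM × 1970 mL ÷ 1000 mM = 69.935 mL
glycerol: 10.9 g/L × 1.97 L = 21.473 g

kanamycin 4.093 mL; HEPES buffer 69.935 mL; glycerol 21.473 g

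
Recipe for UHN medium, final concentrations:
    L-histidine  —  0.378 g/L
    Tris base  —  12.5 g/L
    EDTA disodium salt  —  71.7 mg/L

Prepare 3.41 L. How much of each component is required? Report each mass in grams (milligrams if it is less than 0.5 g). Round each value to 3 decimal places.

L-histidine 1.289 g; Tris base 42.625 g; EDTA disodium salt 244.497 mg

Working volume: 3.41 L.
L-histidine: 0.378 g/L × 3.41 L = 1.289 g
Tris base: 12.5 g/L × 3.41 L = 42.625 g
EDTA disodium salt: 71.7 mg/L × 3.41 L = 244.497 mg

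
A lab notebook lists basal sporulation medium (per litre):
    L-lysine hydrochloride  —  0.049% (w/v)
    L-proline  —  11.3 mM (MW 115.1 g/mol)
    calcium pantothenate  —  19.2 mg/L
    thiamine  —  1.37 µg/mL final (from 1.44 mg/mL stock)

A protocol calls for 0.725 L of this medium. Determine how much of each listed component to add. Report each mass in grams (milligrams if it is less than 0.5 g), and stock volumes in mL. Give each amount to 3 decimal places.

Scale factor relative to 1 L: 0.725.
L-lysine hydrochloride: 0.049 g per 100 mL × 725 mL ÷ 100 = 0.35525 g = 355.250 mg
L-proline: 11.3 mmol/L × 115.1 g/mol × 0.725 L ÷ 1000 = 0.943 g
calcium pantothenate: 19.2 mg/L × 0.725 L = 13.920 mg
thiamine: V = C2·V2/C1 = 1.37 µg/mL × 725 mL ÷ 1440 µg/mL = 0.690 mL

L-lysine hydrochloride 355.250 mg; L-proline 0.943 g; calcium pantothenate 13.920 mg; thiamine 0.690 mL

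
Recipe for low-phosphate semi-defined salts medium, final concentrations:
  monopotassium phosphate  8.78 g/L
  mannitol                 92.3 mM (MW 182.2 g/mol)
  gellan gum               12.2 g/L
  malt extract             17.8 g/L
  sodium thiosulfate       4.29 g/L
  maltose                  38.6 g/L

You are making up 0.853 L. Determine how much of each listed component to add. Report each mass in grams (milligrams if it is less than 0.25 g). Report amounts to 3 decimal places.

monopotassium phosphate 7.489 g; mannitol 14.345 g; gellan gum 10.407 g; malt extract 15.183 g; sodium thiosulfate 3.659 g; maltose 32.926 g

Scale factor relative to 1 L: 0.853.
monopotassium phosphate: 8.78 g/L × 0.853 L = 7.489 g
mannitol: 92.3 mmol/L × 182.2 g/mol × 0.853 L ÷ 1000 = 14.345 g
gellan gum: 12.2 g/L × 0.853 L = 10.407 g
malt extract: 17.8 g/L × 0.853 L = 15.183 g
sodium thiosulfate: 4.29 g/L × 0.853 L = 3.659 g
maltose: 38.6 g/L × 0.853 L = 32.926 g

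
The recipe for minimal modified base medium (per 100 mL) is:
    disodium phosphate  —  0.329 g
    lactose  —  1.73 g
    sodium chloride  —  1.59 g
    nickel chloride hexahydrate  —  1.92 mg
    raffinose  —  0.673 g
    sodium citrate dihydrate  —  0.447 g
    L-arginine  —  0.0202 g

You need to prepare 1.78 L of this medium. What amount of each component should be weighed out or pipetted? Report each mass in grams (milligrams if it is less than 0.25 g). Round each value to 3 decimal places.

Ratio of target to recipe volume: 1780 / 100 = 17.8.
disodium phosphate: 0.329 g × (1780 mL / 100 mL) = 5.856 g
lactose: 1.73 g × (1780 mL / 100 mL) = 30.794 g
sodium chloride: 1.59 g × (1780 mL / 100 mL) = 28.302 g
nickel chloride hexahydrate: 1.92 mg × (1780 mL / 100 mL) = 34.176 mg
raffinose: 0.673 g × (1780 mL / 100 mL) = 11.979 g
sodium citrate dihydrate: 0.447 g × (1780 mL / 100 mL) = 7.957 g
L-arginine: 0.0202 g × (1780 mL / 100 mL) = 0.360 g

disodium phosphate 5.856 g; lactose 30.794 g; sodium chloride 28.302 g; nickel chloride hexahydrate 34.176 mg; raffinose 11.979 g; sodium citrate dihydrate 7.957 g; L-arginine 0.360 g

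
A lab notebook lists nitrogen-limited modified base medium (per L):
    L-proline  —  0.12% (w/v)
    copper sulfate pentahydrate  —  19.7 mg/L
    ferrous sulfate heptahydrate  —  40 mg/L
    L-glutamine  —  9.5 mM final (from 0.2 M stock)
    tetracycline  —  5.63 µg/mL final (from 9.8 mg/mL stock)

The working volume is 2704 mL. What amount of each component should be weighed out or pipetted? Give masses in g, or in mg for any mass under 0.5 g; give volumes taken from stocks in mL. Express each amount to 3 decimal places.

Scale factor relative to 1 L: 2.704.
L-proline: 0.12% w/v = 1.2 g/L → 1.2 × 2.704 L = 3.245 g
copper sulfate pentahydrate: 19.7 mg/L × 2.704 L = 53.269 mg
ferrous sulfate heptahydrate: 40 mg/L × 2.704 L = 108.160 mg
L-glutamine: dilute stock: 9.5 mM × 2704 mL ÷ 200 mM = 128.440 mL
tetracycline: V = C2·V2/C1 = 5.63 µg/mL × 2704 mL ÷ 9800 µg/mL = 1.553 mL

L-proline 3.245 g; copper sulfate pentahydrate 53.269 mg; ferrous sulfate heptahydrate 108.160 mg; L-glutamine 128.440 mL; tetracycline 1.553 mL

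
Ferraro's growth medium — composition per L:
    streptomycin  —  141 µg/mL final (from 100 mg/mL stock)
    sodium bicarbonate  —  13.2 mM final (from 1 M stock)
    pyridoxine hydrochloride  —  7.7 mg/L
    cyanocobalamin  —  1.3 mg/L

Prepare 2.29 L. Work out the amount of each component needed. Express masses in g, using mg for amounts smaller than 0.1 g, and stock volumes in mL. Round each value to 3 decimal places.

streptomycin 3.229 mL; sodium bicarbonate 30.228 mL; pyridoxine hydrochloride 17.633 mg; cyanocobalamin 2.977 mg

Working volume: 2.29 L.
streptomycin: V = C2·V2/C1 = 141 µg/mL × 2290 mL ÷ 100000 µg/mL = 3.229 mL
sodium bicarbonate: dilute stock: 13.2 mM × 2290 mL ÷ 1000 mM = 30.228 mL
pyridoxine hydrochloride: 7.7 mg/L × 2.29 L = 17.633 mg
cyanocobalamin: 1.3 mg/L × 2.29 L = 2.977 mg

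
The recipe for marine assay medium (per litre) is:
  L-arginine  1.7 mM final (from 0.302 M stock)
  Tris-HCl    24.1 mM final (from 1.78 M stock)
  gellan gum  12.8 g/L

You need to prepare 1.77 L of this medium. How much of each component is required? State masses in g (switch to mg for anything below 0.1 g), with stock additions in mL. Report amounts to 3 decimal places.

L-arginine 9.964 mL; Tris-HCl 23.965 mL; gellan gum 22.656 g

Scale factor relative to 1 L: 1.77.
L-arginine: C1V1 = C2V2 → 1.7 mM × 1770 mL ÷ 302 mM = 9.964 mL
Tris-HCl: dilute stock: 24.1 mM × 1770 mL ÷ 1780 mM = 23.965 mL
gellan gum: 12.8 g/L × 1.77 L = 22.656 g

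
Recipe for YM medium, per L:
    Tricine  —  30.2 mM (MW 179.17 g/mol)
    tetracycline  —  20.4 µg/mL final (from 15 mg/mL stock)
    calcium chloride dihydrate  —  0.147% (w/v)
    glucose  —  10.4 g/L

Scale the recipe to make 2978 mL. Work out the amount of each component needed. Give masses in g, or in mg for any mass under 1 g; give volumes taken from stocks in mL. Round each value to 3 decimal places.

Tricine 16.114 g; tetracycline 4.050 mL; calcium chloride dihydrate 4.378 g; glucose 30.971 g

Scale factor relative to 1 L: 2.978.
Tricine: 30.2 mmol/L × 179.17 g/mol × 2.978 L ÷ 1000 = 16.114 g
tetracycline: V = C2·V2/C1 = 20.4 µg/mL × 2978 mL ÷ 15000 µg/mL = 4.050 mL
calcium chloride dihydrate: 0.147 g per 100 mL × 2978 mL ÷ 100 = 4.378 g
glucose: 10.4 g/L × 2.978 L = 30.971 g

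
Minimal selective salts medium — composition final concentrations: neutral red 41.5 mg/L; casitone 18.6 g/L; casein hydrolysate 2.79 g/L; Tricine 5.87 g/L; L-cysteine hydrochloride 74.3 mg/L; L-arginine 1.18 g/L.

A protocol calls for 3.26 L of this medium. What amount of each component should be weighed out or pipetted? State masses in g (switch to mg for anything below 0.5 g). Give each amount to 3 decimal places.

neutral red 135.290 mg; casitone 60.636 g; casein hydrolysate 9.095 g; Tricine 19.136 g; L-cysteine hydrochloride 242.218 mg; L-arginine 3.847 g

Scale factor relative to 1 L: 3.26.
neutral red: 41.5 mg/L × 3.26 L = 135.290 mg
casitone: 18.6 g/L × 3.26 L = 60.636 g
casein hydrolysate: 2.79 g/L × 3.26 L = 9.095 g
Tricine: 5.87 g/L × 3.26 L = 19.136 g
L-cysteine hydrochloride: 74.3 mg/L × 3.26 L = 242.218 mg
L-arginine: 1.18 g/L × 3.26 L = 3.847 g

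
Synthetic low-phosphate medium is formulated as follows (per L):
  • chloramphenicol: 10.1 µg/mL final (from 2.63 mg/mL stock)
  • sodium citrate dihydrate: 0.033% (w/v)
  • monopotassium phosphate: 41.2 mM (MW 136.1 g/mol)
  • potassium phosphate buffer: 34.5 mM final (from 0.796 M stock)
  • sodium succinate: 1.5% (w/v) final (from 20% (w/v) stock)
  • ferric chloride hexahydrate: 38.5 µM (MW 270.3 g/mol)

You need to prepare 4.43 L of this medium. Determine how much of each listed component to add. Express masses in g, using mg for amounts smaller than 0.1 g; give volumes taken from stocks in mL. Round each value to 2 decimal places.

chloramphenicol 17.01 mL; sodium citrate dihydrate 1.46 g; monopotassium phosphate 24.84 g; potassium phosphate buffer 192.00 mL; sodium succinate 332.25 mL; ferric chloride hexahydrate 46.10 mg

Working volume: 4.43 L.
chloramphenicol: dilute stock: 10.1 µg/mL × 4430 mL ÷ 2630 µg/mL = 17.01 mL
sodium citrate dihydrate: 0.033% w/v = 0.33 g/L → 0.33 × 4.43 L = 1.46 g
monopotassium phosphate: 41.2 mmol/L × 136.1 g/mol × 4.43 L ÷ 1000 = 24.84 g
potassium phosphate buffer: V = C2·V2/C1 = 34.5 mM × 4430 mL ÷ 796 mM = 192.00 mL
sodium succinate: C1V1 = C2V2 → 1.5% ÷ 20% × 4430 mL = 332.25 mL
ferric chloride hexahydrate: 38.5 µmol/L × 270.3 g/mol × 4.43 L ÷ 1000 = 46.10 mg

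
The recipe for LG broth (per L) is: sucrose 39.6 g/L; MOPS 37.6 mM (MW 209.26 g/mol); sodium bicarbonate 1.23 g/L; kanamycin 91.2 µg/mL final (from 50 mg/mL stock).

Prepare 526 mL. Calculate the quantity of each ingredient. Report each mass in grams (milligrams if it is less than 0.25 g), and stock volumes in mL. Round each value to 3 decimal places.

sucrose 20.830 g; MOPS 4.139 g; sodium bicarbonate 0.647 g; kanamycin 0.959 mL

Working volume: 526 mL = 0.526 L.
sucrose: 39.6 g/L × 0.526 L = 20.830 g
MOPS: 37.6 mmol/L × 209.26 g/mol × 0.526 L ÷ 1000 = 4.139 g
sodium bicarbonate: 1.23 g/L × 0.526 L = 0.647 g
kanamycin: V = C2·V2/C1 = 91.2 µg/mL × 526 mL ÷ 50000 µg/mL = 0.959 mL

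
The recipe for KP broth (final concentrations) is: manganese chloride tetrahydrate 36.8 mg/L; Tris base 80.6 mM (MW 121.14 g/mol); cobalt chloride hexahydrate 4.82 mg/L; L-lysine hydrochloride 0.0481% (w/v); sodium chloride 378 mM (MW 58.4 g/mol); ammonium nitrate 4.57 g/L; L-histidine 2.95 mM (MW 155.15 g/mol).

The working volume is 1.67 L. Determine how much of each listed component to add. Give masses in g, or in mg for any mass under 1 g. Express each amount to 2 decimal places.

manganese chloride tetrahydrate 61.46 mg; Tris base 16.31 g; cobalt chloride hexahydrate 8.05 mg; L-lysine hydrochloride 803.27 mg; sodium chloride 36.87 g; ammonium nitrate 7.63 g; L-histidine 764.35 mg

Working volume: 1.67 L.
manganese chloride tetrahydrate: 36.8 mg/L × 1.67 L = 61.46 mg
Tris base: 80.6 mmol/L × 121.14 g/mol × 1.67 L ÷ 1000 = 16.31 g
cobalt chloride hexahydrate: 4.82 mg/L × 1.67 L = 8.05 mg
L-lysine hydrochloride: 0.0481 g per 100 mL × 1670 mL ÷ 100 = 0.80327 g = 803.27 mg
sodium chloride: 378 mmol/L × 58.4 g/mol × 1.67 L ÷ 1000 = 36.87 g
ammonium nitrate: 4.57 g/L × 1.67 L = 7.63 g
L-histidine: 2.95 mmol/L × 155.15 mg/mmol × 1.67 L = 764.35 mg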